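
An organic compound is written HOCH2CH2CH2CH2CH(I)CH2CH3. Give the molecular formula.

C7H15IO

Element totals:
  C: 7
  H: 15
  I: 1
  O: 1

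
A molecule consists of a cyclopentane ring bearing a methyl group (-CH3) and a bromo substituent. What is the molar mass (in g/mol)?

163.06 g/mol

Atom tally by fragment:
  cyclopentane ring core → C:5 H:10
  (− 2 ring H displaced by substituents)
  + CH3 → C:1 H:3
  + Br → Br:1
Element totals:
  C: 6
  H: 11
  Br: 1
Molecular formula: C6H11Br.
  M = 6(12.011) + 11(1.008) + 79.904
    = 72.066 + 11.088 + 79.904 = 163.058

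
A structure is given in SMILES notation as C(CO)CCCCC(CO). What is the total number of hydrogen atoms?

18

Atom tally by fragment:
  HOCH2CH2 → C:2 H:5 O:1
  CH2 → C:1 H:2
  CH2 → C:1 H:2
  CH2 → C:1 H:2
  CH2 → C:1 H:2
  CH2CH2OH → C:2 H:5 O:1
Element totals:
  C: 8
  H: 18
  O: 2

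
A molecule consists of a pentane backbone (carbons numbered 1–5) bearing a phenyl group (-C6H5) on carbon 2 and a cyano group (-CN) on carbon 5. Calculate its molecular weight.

173.26 g/mol

Atom tally by fragment:
  CH3 → C:1 H:3
  CH(C6H5) → C:7 H:6
  CH2 → C:1 H:2
  CH2 → C:1 H:2
  CH2CN → C:2 H:2 N:1
Element totals:
  C: 12
  H: 15
  N: 1
Molecular formula: C12H15N.
  M = 12(12.011) + 15(1.008) + 14.007
    = 144.132 + 15.120 + 14.007 = 173.259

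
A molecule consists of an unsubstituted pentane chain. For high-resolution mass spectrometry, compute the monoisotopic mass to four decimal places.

72.0939

Atom tally by fragment:
  CH3 → C:1 H:3
  CH2 → C:1 H:2
  CH2 → C:1 H:2
  CH2 → C:1 H:2
  CH3 → C:1 H:3
Element totals:
  C: 5
  H: 12
Molecular formula: C5H12.
  M = 5(12.0) + 12(1.007825)
    = 60.000000 + 12.093900 = 72.093900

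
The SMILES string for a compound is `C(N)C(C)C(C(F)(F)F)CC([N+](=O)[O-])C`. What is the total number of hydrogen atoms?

Atom tally by fragment:
  H2NCH2 → C:1 H:4 N:1
  CH(CH3) → C:2 H:4
  CH(CF3) → C:2 H:1 F:3
  CH2 → C:1 H:2
  CH(NO2) → C:1 H:1 N:1 O:2
  CH3 → C:1 H:3
Element totals:
  C: 8
  H: 15
  F: 3
  N: 2
  O: 2

15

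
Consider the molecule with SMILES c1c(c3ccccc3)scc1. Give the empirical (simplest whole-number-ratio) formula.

C10H8S

Atom tally by fragment:
  thiophene ring core → C:4 H:4 S:1
  (− 1 ring H displaced by substituents)
  + C6H5 → C:6 H:5
Element totals:
  C: 10
  H: 8
  S: 1
Molecular formula: C10H8S.
gcd of subscripts (10, 8, 1) = 1, so the empirical formula equals the molecular formula.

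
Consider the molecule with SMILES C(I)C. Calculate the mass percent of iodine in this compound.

81.37%

Atom tally by fragment:
  ICH2 → C:1 H:2 I:1
  CH3 → C:1 H:3
Element totals:
  C: 2
  H: 5
  I: 1
Molecular formula: C2H5I.
Molar mass = 155.966 g/mol.
Mass from I: 1 × 126.904 = 126.904 g/mol.
%I = 126.904 / 155.966 × 100 = 81.37%.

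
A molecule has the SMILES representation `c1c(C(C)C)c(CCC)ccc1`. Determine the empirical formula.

C2H3

Atom tally by fragment:
  benzene ring core → C:6 H:6
  (− 2 ring H displaced by substituents)
  + CH(CH3)2 → C:3 H:7
  + CH2CH2CH3 → C:3 H:7
Element totals:
  C: 12
  H: 18
Molecular formula: C12H18.
gcd of subscripts = 6; dividing each by 6:
  C: 12/6 = 2
  H: 18/6 = 3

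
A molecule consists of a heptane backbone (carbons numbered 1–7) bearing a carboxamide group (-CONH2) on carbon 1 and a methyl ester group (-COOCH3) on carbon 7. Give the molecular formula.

C10H19NO3

Atom tally by fragment:
  H2NOCCH2 → C:2 H:4 O:1 N:1
  CH2 → C:1 H:2
  CH2 → C:1 H:2
  CH2 → C:1 H:2
  CH2 → C:1 H:2
  CH2 → C:1 H:2
  CH2COOCH3 → C:3 H:5 O:2
Element totals:
  C: 10
  H: 19
  N: 1
  O: 3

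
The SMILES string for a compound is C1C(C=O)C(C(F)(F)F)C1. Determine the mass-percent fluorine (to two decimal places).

Atom tally by fragment:
  cyclobutane ring core → C:4 H:8
  (− 2 ring H displaced by substituents)
  + CHO → C:1 H:1 O:1
  + CF3 → C:1 F:3
Element totals:
  C: 6
  H: 7
  F: 3
  O: 1
Molecular formula: C6H7F3O.
Molar mass = 152.115 g/mol.
Mass from F: 3 × 18.998 = 56.994 g/mol.
%F = 56.994 / 152.115 × 100 = 37.47%.

37.47%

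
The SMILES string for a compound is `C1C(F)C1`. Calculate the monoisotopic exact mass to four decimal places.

60.0375

Atom tally by fragment:
  cyclopropane ring core → C:3 H:6
  (− 1 ring H displaced by substituents)
  + F → F:1
Element totals:
  C: 3
  H: 5
  F: 1
Molecular formula: C3H5F.
  M = 3(12.0) + 5(1.007825) + 18.998403
    = 36.000000 + 5.039125 + 18.998403 = 60.037528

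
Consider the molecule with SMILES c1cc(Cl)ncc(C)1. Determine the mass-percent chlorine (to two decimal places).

Atom tally by fragment:
  pyridine ring core → C:5 H:5 N:1
  (− 2 ring H displaced by substituents)
  + Cl → Cl:1
  + CH3 → C:1 H:3
Element totals:
  C: 6
  H: 6
  Cl: 1
  N: 1
Molecular formula: C6H6ClN.
Molar mass = 127.571 g/mol.
Mass from Cl: 1 × 35.45 = 35.450 g/mol.
%Cl = 35.450 / 127.571 × 100 = 27.79%.

27.79%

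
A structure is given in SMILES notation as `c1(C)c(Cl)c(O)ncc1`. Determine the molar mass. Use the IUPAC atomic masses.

Atom tally by fragment:
  pyridine ring core → C:5 H:5 N:1
  (− 3 ring H displaced by substituents)
  + CH3 → C:1 H:3
  + Cl → Cl:1
  + OH → O:1 H:1
Element totals:
  C: 6
  H: 6
  Cl: 1
  N: 1
  O: 1
Molecular formula: C6H6ClNO.
  M = 6(12.011) + 6(1.008) + 35.45 + 14.007 + 15.999
    = 72.066 + 6.048 + 35.450 + 14.007 + 15.999 = 143.570

143.57 g/mol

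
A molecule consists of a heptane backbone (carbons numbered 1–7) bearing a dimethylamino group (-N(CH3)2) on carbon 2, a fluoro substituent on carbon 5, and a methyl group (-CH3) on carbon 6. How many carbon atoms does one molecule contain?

Atom tally by fragment:
  CH3 → C:1 H:3
  CH(N(CH3)2) → C:3 H:7 N:1
  CH2 → C:1 H:2
  CH2 → C:1 H:2
  CH(F) → C:1 H:1 F:1
  CH(CH3) → C:2 H:4
  CH3 → C:1 H:3
Element totals:
  C: 10
  H: 22
  F: 1
  N: 1

10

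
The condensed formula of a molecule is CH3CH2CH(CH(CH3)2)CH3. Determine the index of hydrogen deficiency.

0

Atom tally by fragment:
  CH3 → C:1 H:3
  CH2 → C:1 H:2
  CH(CH(CH3)2) → C:4 H:8
  CH3 → C:1 H:3
Element totals:
  C: 7
  H: 16
Molecular formula: C7H16.
DoU = (2C + 2 + N − H − X) / 2 = (2·7 + 2 + 0 − 16 − 0) / 2 = 0.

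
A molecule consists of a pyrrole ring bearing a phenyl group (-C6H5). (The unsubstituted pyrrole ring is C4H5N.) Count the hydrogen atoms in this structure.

Atom tally by fragment:
  pyrrole ring core → C:4 H:5 N:1
  (− 1 ring H displaced by substituents)
  + C6H5 → C:6 H:5
Element totals:
  C: 10
  H: 9
  N: 1

9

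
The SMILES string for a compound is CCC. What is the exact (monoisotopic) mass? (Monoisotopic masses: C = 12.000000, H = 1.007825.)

Atom tally by fragment:
  CH3 → C:1 H:3
  CH2 → C:1 H:2
  CH3 → C:1 H:3
Element totals:
  C: 3
  H: 8
Molecular formula: C3H8.
  M = 3(12.0) + 8(1.007825)
    = 36.000000 + 8.062600 = 44.062600

44.0626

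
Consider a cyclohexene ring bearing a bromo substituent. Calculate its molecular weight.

161.04 g/mol

Atom tally by fragment:
  cyclohexene ring core → C:6 H:10
  (− 1 ring H displaced by substituents)
  + Br → Br:1
Element totals:
  C: 6
  H: 9
  Br: 1
Molecular formula: C6H9Br.
  M = 6(12.011) + 9(1.008) + 79.904
    = 72.066 + 9.072 + 79.904 = 161.042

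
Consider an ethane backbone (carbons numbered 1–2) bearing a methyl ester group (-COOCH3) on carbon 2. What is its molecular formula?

Atom tally by fragment:
  CH3 → C:1 H:3
  CH2COOCH3 → C:3 H:5 O:2
Element totals:
  C: 4
  H: 8
  O: 2

C4H8O2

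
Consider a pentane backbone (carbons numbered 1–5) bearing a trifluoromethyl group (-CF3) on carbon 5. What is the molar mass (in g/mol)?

Atom tally by fragment:
  CH3 → C:1 H:3
  CH2 → C:1 H:2
  CH2 → C:1 H:2
  CH2 → C:1 H:2
  CH2CF3 → C:2 H:2 F:3
Element totals:
  C: 6
  H: 11
  F: 3
Molecular formula: C6H11F3.
  M = 6(12.011) + 11(1.008) + 3(18.998)
    = 72.066 + 11.088 + 56.994 = 140.148

140.15 g/mol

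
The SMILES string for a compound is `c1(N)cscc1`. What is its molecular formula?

Atom tally by fragment:
  thiophene ring core → C:4 H:4 S:1
  (− 1 ring H displaced by substituents)
  + NH2 → N:1 H:2
Element totals:
  C: 4
  H: 5
  N: 1
  S: 1

C4H5NS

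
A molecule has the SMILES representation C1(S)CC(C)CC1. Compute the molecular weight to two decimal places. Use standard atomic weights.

Atom tally by fragment:
  cyclopentane ring core → C:5 H:10
  (− 2 ring H displaced by substituents)
  + SH → S:1 H:1
  + CH3 → C:1 H:3
Element totals:
  C: 6
  H: 12
  S: 1
Molecular formula: C6H12S.
  M = 6(12.011) + 12(1.008) + 32.06
    = 72.066 + 12.096 + 32.060 = 116.222

116.22 g/mol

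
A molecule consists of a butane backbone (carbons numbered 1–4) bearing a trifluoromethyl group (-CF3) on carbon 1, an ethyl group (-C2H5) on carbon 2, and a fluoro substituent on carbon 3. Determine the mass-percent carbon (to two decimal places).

Atom tally by fragment:
  F3CCH2 → C:2 H:2 F:3
  CH(C2H5) → C:3 H:6
  CH(F) → C:1 H:1 F:1
  CH3 → C:1 H:3
Element totals:
  C: 7
  H: 12
  F: 4
Molecular formula: C7H12F4.
Molar mass = 172.165 g/mol.
Mass from C: 7 × 12.011 = 84.077 g/mol.
%C = 84.077 / 172.165 × 100 = 48.84%.

48.84%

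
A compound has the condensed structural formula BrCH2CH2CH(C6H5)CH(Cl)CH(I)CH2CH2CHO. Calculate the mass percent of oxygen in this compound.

3.61%

Atom tally by fragment:
  BrCH2 → C:1 H:2 Br:1
  CH2 → C:1 H:2
  CH(C6H5) → C:7 H:6
  CH(Cl) → C:1 H:1 Cl:1
  CH(I) → C:1 H:1 I:1
  CH2 → C:1 H:2
  CH2CHO → C:2 H:3 O:1
Element totals:
  C: 14
  H: 17
  Br: 1
  Cl: 1
  I: 1
  O: 1
Molecular formula: C14H17BrClIO.
Molar mass = 443.547 g/mol.
Mass from O: 1 × 15.999 = 15.999 g/mol.
%O = 15.999 / 443.547 × 100 = 3.61%.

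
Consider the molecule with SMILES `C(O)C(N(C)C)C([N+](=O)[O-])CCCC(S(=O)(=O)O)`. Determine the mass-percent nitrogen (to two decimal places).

Atom tally by fragment:
  HOCH2 → C:1 H:3 O:1
  CH(N(CH3)2) → C:3 H:7 N:1
  CH(NO2) → C:1 H:1 N:1 O:2
  CH2 → C:1 H:2
  CH2 → C:1 H:2
  CH2 → C:1 H:2
  CH2SO3H → C:1 H:3 S:1 O:3
Element totals:
  C: 9
  H: 20
  N: 2
  O: 6
  S: 1
Molecular formula: C9H20N2O6S.
Molar mass = 284.327 g/mol.
Mass from N: 2 × 14.007 = 28.014 g/mol.
%N = 28.014 / 284.327 × 100 = 9.85%.

9.85%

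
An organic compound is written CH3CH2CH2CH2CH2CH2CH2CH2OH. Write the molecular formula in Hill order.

C8H18O

Atom tally by fragment:
  CH3 → C:1 H:3
  CH2 → C:1 H:2
  CH2 → C:1 H:2
  CH2 → C:1 H:2
  CH2 → C:1 H:2
  CH2 → C:1 H:2
  CH2 → C:1 H:2
  CH2OH → C:1 H:3 O:1
Element totals:
  C: 8
  H: 18
  O: 1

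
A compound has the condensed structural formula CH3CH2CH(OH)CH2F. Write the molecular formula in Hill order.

C4H9FO

Atom tally by fragment:
  CH3 → C:1 H:3
  CH2 → C:1 H:2
  CH(OH) → C:1 H:2 O:1
  CH2F → C:1 H:2 F:1
Element totals:
  C: 4
  H: 9
  F: 1
  O: 1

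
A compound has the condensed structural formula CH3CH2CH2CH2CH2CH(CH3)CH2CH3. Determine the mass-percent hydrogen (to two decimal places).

15.72%

Atom tally by fragment:
  CH3 → C:1 H:3
  CH2 → C:1 H:2
  CH2 → C:1 H:2
  CH2 → C:1 H:2
  CH2 → C:1 H:2
  CH(CH3) → C:2 H:4
  CH2 → C:1 H:2
  CH3 → C:1 H:3
Element totals:
  C: 9
  H: 20
Molecular formula: C9H20.
Molar mass = 128.259 g/mol.
Mass from H: 20 × 1.008 = 20.160 g/mol.
%H = 20.160 / 128.259 × 100 = 15.72%.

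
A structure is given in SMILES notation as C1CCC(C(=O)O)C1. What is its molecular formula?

Atom tally by fragment:
  cyclopentane ring core → C:5 H:10
  (− 1 ring H displaced by substituents)
  + COOH → C:1 H:1 O:2
Element totals:
  C: 6
  H: 10
  O: 2

C6H10O2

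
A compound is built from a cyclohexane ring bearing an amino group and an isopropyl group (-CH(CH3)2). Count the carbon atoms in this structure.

Atom tally by fragment:
  cyclohexane ring core → C:6 H:12
  (− 2 ring H displaced by substituents)
  + NH2 → N:1 H:2
  + CH(CH3)2 → C:3 H:7
Element totals:
  C: 9
  H: 19
  N: 1

9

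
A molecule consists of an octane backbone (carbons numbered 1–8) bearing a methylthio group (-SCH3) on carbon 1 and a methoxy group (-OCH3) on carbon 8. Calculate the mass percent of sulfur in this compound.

Atom tally by fragment:
  CH3SCH2 → C:2 H:5 S:1
  CH2 → C:1 H:2
  CH2 → C:1 H:2
  CH2 → C:1 H:2
  CH2 → C:1 H:2
  CH2 → C:1 H:2
  CH2 → C:1 H:2
  CH2OCH3 → C:2 H:5 O:1
Element totals:
  C: 10
  H: 22
  O: 1
  S: 1
Molecular formula: C10H22OS.
Molar mass = 190.345 g/mol.
Mass from S: 1 × 32.06 = 32.060 g/mol.
%S = 32.060 / 190.345 × 100 = 16.84%.

16.84%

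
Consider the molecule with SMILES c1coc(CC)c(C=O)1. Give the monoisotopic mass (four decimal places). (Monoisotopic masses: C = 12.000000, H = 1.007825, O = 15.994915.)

Atom tally by fragment:
  furan ring core → C:4 H:4 O:1
  (− 2 ring H displaced by substituents)
  + C2H5 → C:2 H:5
  + CHO → C:1 H:1 O:1
Element totals:
  C: 7
  H: 8
  O: 2
Molecular formula: C7H8O2.
  M = 7(12.0) + 8(1.007825) + 2(15.994915)
    = 84.000000 + 8.062600 + 31.989830 = 124.052430

124.0524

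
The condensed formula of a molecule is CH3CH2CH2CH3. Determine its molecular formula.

Atom tally by fragment:
  CH3 → C:1 H:3
  CH2 → C:1 H:2
  CH2 → C:1 H:2
  CH3 → C:1 H:3
Element totals:
  C: 4
  H: 10

C4H10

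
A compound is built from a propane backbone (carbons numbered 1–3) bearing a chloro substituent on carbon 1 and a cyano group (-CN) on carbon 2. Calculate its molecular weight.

103.55 g/mol

Atom tally by fragment:
  ClCH2 → C:1 H:2 Cl:1
  CH(CN) → C:2 H:1 N:1
  CH3 → C:1 H:3
Element totals:
  C: 4
  H: 6
  Cl: 1
  N: 1
Molecular formula: C4H6ClN.
  M = 4(12.011) + 6(1.008) + 35.45 + 14.007
    = 48.044 + 6.048 + 35.450 + 14.007 = 103.549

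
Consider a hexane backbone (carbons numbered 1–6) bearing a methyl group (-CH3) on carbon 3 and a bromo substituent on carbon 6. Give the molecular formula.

C7H15Br

Atom tally by fragment:
  CH3 → C:1 H:3
  CH2 → C:1 H:2
  CH(CH3) → C:2 H:4
  CH2 → C:1 H:2
  CH2 → C:1 H:2
  CH2Br → C:1 H:2 Br:1
Element totals:
  C: 7
  H: 15
  Br: 1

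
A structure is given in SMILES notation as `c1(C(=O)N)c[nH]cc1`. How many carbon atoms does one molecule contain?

5

Atom tally by fragment:
  pyrrole ring core → C:4 H:5 N:1
  (− 1 ring H displaced by substituents)
  + CONH2 → C:1 H:2 O:1 N:1
Element totals:
  C: 5
  H: 6
  N: 2
  O: 1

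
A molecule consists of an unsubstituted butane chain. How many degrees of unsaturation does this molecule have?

Atom tally by fragment:
  CH3 → C:1 H:3
  CH2 → C:1 H:2
  CH2 → C:1 H:2
  CH3 → C:1 H:3
Element totals:
  C: 4
  H: 10
Molecular formula: C4H10.
DoU = (2C + 2 + N − H − X) / 2 = (2·4 + 2 + 0 − 10 − 0) / 2 = 0.

0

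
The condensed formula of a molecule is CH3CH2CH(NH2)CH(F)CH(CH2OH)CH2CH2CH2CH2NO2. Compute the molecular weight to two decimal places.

236.29 g/mol

Element totals:
  C: 10
  H: 21
  F: 1
  N: 2
  O: 3
Molecular formula: C10H21FN2O3.
  M = 10(12.011) + 21(1.008) + 18.998 + 2(14.007) + 3(15.999)
    = 120.110 + 21.168 + 18.998 + 28.014 + 47.997 = 236.287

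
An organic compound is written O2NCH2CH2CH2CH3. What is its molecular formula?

C4H9NO2

Element totals:
  C: 4
  H: 9
  N: 1
  O: 2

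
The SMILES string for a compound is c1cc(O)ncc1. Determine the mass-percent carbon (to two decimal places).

Atom tally by fragment:
  pyridine ring core → C:5 H:5 N:1
  (− 1 ring H displaced by substituents)
  + OH → O:1 H:1
Element totals:
  C: 5
  H: 5
  N: 1
  O: 1
Molecular formula: C5H5NO.
Molar mass = 95.101 g/mol.
Mass from C: 5 × 12.011 = 60.055 g/mol.
%C = 60.055 / 95.101 × 100 = 63.15%.

63.15%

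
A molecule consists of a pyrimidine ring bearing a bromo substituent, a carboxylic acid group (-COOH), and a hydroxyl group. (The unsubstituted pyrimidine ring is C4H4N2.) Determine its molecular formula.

Atom tally by fragment:
  pyrimidine ring core → C:4 H:4 N:2
  (− 3 ring H displaced by substituents)
  + Br → Br:1
  + COOH → C:1 H:1 O:2
  + OH → O:1 H:1
Element totals:
  C: 5
  H: 3
  Br: 1
  N: 2
  O: 3

C5H3BrN2O3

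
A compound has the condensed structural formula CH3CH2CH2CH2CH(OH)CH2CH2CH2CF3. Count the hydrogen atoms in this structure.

Element totals:
  C: 9
  H: 17
  F: 3
  O: 1

17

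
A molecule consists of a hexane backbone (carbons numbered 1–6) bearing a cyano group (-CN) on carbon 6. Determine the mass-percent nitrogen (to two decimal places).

12.60%

Atom tally by fragment:
  CH3 → C:1 H:3
  CH2 → C:1 H:2
  CH2 → C:1 H:2
  CH2 → C:1 H:2
  CH2 → C:1 H:2
  CH2CN → C:2 H:2 N:1
Element totals:
  C: 7
  H: 13
  N: 1
Molecular formula: C7H13N.
Molar mass = 111.188 g/mol.
Mass from N: 1 × 14.007 = 14.007 g/mol.
%N = 14.007 / 111.188 × 100 = 12.60%.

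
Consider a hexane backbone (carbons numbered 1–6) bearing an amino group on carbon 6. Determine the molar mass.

101.19 g/mol

Atom tally by fragment:
  CH3 → C:1 H:3
  CH2 → C:1 H:2
  CH2 → C:1 H:2
  CH2 → C:1 H:2
  CH2 → C:1 H:2
  CH2NH2 → C:1 H:4 N:1
Element totals:
  C: 6
  H: 15
  N: 1
Molecular formula: C6H15N.
  M = 6(12.011) + 15(1.008) + 14.007
    = 72.066 + 15.120 + 14.007 = 101.193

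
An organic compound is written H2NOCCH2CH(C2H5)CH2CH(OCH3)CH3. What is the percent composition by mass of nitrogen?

8.08%

Element totals:
  C: 9
  H: 19
  N: 1
  O: 2
Molecular formula: C9H19NO2.
Molar mass = 173.256 g/mol.
Mass from N: 1 × 14.007 = 14.007 g/mol.
%N = 14.007 / 173.256 × 100 = 8.08%.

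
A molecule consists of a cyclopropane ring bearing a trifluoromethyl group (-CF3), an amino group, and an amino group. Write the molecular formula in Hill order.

C4H7F3N2

Atom tally by fragment:
  cyclopropane ring core → C:3 H:6
  (− 3 ring H displaced by substituents)
  + CF3 → C:1 F:3
  + NH2 → N:1 H:2
  + NH2 → N:1 H:2
Element totals:
  C: 4
  H: 7
  F: 3
  N: 2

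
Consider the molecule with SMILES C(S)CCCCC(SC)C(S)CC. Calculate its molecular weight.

Atom tally by fragment:
  HSCH2 → C:1 H:3 S:1
  CH2 → C:1 H:2
  CH2 → C:1 H:2
  CH2 → C:1 H:2
  CH2 → C:1 H:2
  CH(SCH3) → C:2 H:4 S:1
  CH(SH) → C:1 H:2 S:1
  CH2 → C:1 H:2
  CH3 → C:1 H:3
Element totals:
  C: 10
  H: 22
  S: 3
Molecular formula: C10H22S3.
  M = 10(12.011) + 22(1.008) + 3(32.06)
    = 120.110 + 22.176 + 96.180 = 238.466

238.47 g/mol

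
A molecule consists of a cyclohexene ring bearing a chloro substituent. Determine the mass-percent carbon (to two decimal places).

61.81%

Atom tally by fragment:
  cyclohexene ring core → C:6 H:10
  (− 1 ring H displaced by substituents)
  + Cl → Cl:1
Element totals:
  C: 6
  H: 9
  Cl: 1
Molecular formula: C6H9Cl.
Molar mass = 116.588 g/mol.
Mass from C: 6 × 12.011 = 72.066 g/mol.
%C = 72.066 / 116.588 × 100 = 61.81%.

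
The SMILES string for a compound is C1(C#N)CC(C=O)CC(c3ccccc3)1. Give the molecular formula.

C13H13NO

Atom tally by fragment:
  cyclopentane ring core → C:5 H:10
  (− 3 ring H displaced by substituents)
  + CN → C:1 N:1
  + CHO → C:1 H:1 O:1
  + C6H5 → C:6 H:5
Element totals:
  C: 13
  H: 13
  N: 1
  O: 1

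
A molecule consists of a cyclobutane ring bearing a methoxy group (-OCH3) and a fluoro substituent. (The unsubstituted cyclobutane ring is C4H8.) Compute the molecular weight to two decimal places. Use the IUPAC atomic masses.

Atom tally by fragment:
  cyclobutane ring core → C:4 H:8
  (− 2 ring H displaced by substituents)
  + OCH3 → C:1 H:3 O:1
  + F → F:1
Element totals:
  C: 5
  H: 9
  F: 1
  O: 1
Molecular formula: C5H9FO.
  M = 5(12.011) + 9(1.008) + 18.998 + 15.999
    = 60.055 + 9.072 + 18.998 + 15.999 = 104.124

104.12 g/mol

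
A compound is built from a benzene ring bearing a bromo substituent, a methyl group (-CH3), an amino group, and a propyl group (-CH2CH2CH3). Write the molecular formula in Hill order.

C10H14BrN

Atom tally by fragment:
  benzene ring core → C:6 H:6
  (− 4 ring H displaced by substituents)
  + Br → Br:1
  + CH3 → C:1 H:3
  + NH2 → N:1 H:2
  + CH2CH2CH3 → C:3 H:7
Element totals:
  C: 10
  H: 14
  Br: 1
  N: 1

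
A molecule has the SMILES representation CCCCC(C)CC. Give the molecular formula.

Atom tally by fragment:
  CH3 → C:1 H:3
  CH2 → C:1 H:2
  CH2 → C:1 H:2
  CH2 → C:1 H:2
  CH(CH3) → C:2 H:4
  CH2 → C:1 H:2
  CH3 → C:1 H:3
Element totals:
  C: 8
  H: 18

C8H18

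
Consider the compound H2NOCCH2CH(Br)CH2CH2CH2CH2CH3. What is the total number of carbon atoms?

8

Element totals:
  C: 8
  H: 16
  Br: 1
  N: 1
  O: 1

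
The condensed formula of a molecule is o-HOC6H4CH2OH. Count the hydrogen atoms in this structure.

8

Atom tally by fragment:
  benzene ring core → C:6 H:6
  (− 2 ring H displaced by substituents)
  + OH → O:1 H:1
  + CH2OH → C:1 H:3 O:1
Element totals:
  C: 7
  H: 8
  O: 2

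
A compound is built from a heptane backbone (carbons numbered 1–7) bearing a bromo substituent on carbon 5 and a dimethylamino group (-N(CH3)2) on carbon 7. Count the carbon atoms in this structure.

Atom tally by fragment:
  CH3 → C:1 H:3
  CH2 → C:1 H:2
  CH2 → C:1 H:2
  CH2 → C:1 H:2
  CH(Br) → C:1 H:1 Br:1
  CH2 → C:1 H:2
  CH2N(CH3)2 → C:3 H:8 N:1
Element totals:
  C: 9
  H: 20
  Br: 1
  N: 1

9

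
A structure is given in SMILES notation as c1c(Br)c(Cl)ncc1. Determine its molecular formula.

Atom tally by fragment:
  pyridine ring core → C:5 H:5 N:1
  (− 2 ring H displaced by substituents)
  + Br → Br:1
  + Cl → Cl:1
Element totals:
  C: 5
  H: 3
  Br: 1
  Cl: 1
  N: 1

C5H3BrClN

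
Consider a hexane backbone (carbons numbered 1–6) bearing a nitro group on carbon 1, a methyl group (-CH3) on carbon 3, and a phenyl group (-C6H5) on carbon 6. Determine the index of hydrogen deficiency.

Atom tally by fragment:
  O2NCH2 → C:1 H:2 N:1 O:2
  CH2 → C:1 H:2
  CH(CH3) → C:2 H:4
  CH2 → C:1 H:2
  CH2 → C:1 H:2
  CH2C6H5 → C:7 H:7
Element totals:
  C: 13
  H: 19
  N: 1
  O: 2
Molecular formula: C13H19NO2.
DoU = (2C + 2 + N − H − X) / 2 = (2·13 + 2 + 1 − 19 − 0) / 2 = 5.

5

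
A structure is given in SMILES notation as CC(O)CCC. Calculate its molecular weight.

88.15 g/mol

Atom tally by fragment:
  CH3 → C:1 H:3
  CH(OH) → C:1 H:2 O:1
  CH2 → C:1 H:2
  CH2 → C:1 H:2
  CH3 → C:1 H:3
Element totals:
  C: 5
  H: 12
  O: 1
Molecular formula: C5H12O.
  M = 5(12.011) + 12(1.008) + 15.999
    = 60.055 + 12.096 + 15.999 = 88.150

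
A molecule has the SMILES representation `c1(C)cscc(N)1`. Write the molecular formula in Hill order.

Atom tally by fragment:
  thiophene ring core → C:4 H:4 S:1
  (− 2 ring H displaced by substituents)
  + CH3 → C:1 H:3
  + NH2 → N:1 H:2
Element totals:
  C: 5
  H: 7
  N: 1
  S: 1

C5H7NS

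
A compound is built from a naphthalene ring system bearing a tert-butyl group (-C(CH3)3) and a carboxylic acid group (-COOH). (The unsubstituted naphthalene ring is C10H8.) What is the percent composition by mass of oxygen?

14.02%

Atom tally by fragment:
  naphthalene ring system core → C:10 H:8
  (− 2 ring H displaced by substituents)
  + C(CH3)3 → C:4 H:9
  + COOH → C:1 H:1 O:2
Element totals:
  C: 15
  H: 16
  O: 2
Molecular formula: C15H16O2.
Molar mass = 228.291 g/mol.
Mass from O: 2 × 15.999 = 31.998 g/mol.
%O = 31.998 / 228.291 × 100 = 14.02%.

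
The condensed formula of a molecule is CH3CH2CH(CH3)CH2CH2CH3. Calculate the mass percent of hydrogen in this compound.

Element totals:
  C: 7
  H: 16
Molecular formula: C7H16.
Molar mass = 100.205 g/mol.
Mass from H: 16 × 1.008 = 16.128 g/mol.
%H = 16.128 / 100.205 × 100 = 16.10%.

16.10%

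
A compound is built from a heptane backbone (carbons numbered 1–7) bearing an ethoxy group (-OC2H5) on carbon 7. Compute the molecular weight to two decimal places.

Atom tally by fragment:
  CH3 → C:1 H:3
  CH2 → C:1 H:2
  CH2 → C:1 H:2
  CH2 → C:1 H:2
  CH2 → C:1 H:2
  CH2 → C:1 H:2
  CH2OC2H5 → C:3 H:7 O:1
Element totals:
  C: 9
  H: 20
  O: 1
Molecular formula: C9H20O.
  M = 9(12.011) + 20(1.008) + 15.999
    = 108.099 + 20.160 + 15.999 = 144.258

144.26 g/mol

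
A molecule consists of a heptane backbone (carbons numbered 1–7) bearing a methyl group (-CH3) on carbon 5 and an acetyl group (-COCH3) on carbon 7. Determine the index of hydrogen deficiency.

1

Atom tally by fragment:
  CH3 → C:1 H:3
  CH2 → C:1 H:2
  CH2 → C:1 H:2
  CH2 → C:1 H:2
  CH(CH3) → C:2 H:4
  CH2 → C:1 H:2
  CH2COCH3 → C:3 H:5 O:1
Element totals:
  C: 10
  H: 20
  O: 1
Molecular formula: C10H20O.
DoU = (2C + 2 + N − H − X) / 2 = (2·10 + 2 + 0 − 20 − 0) / 2 = 1.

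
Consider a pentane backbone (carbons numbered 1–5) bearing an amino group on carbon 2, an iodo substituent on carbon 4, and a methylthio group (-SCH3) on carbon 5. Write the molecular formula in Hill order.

Atom tally by fragment:
  CH3 → C:1 H:3
  CH(NH2) → C:1 H:3 N:1
  CH2 → C:1 H:2
  CH(I) → C:1 H:1 I:1
  CH2SCH3 → C:2 H:5 S:1
Element totals:
  C: 6
  H: 14
  I: 1
  N: 1
  S: 1

C6H14INS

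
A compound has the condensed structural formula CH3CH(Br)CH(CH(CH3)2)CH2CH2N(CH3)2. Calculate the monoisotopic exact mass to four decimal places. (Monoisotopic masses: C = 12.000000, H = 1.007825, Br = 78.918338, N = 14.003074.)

235.0936

Element totals:
  C: 10
  H: 22
  Br: 1
  N: 1
Molecular formula: C10H22BrN.
  M = 10(12.0) + 22(1.007825) + 78.918338 + 14.003074
    = 120.000000 + 22.172150 + 78.918338 + 14.003074 = 235.093562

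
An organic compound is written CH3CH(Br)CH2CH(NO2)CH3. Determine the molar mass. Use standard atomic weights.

196.04 g/mol

Atom tally by fragment:
  CH3 → C:1 H:3
  CH(Br) → C:1 H:1 Br:1
  CH2 → C:1 H:2
  CH(NO2) → C:1 H:1 N:1 O:2
  CH3 → C:1 H:3
Element totals:
  C: 5
  H: 10
  Br: 1
  N: 1
  O: 2
Molecular formula: C5H10BrNO2.
  M = 5(12.011) + 10(1.008) + 79.904 + 14.007 + 2(15.999)
    = 60.055 + 10.080 + 79.904 + 14.007 + 31.998 = 196.044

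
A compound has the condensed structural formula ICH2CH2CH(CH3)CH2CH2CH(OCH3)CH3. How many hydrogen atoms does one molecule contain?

19

Element totals:
  C: 9
  H: 19
  I: 1
  O: 1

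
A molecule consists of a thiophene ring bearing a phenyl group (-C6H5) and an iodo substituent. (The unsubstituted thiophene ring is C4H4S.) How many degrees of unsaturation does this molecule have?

7

Atom tally by fragment:
  thiophene ring core → C:4 H:4 S:1
  (− 2 ring H displaced by substituents)
  + C6H5 → C:6 H:5
  + I → I:1
Element totals:
  C: 10
  H: 7
  I: 1
  S: 1
Molecular formula: C10H7IS.
DoU = (2C + 2 + N − H − X) / 2 = (2·10 + 2 + 0 − 7 − 1) / 2 = 7.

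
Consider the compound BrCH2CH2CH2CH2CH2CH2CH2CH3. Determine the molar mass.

Element totals:
  C: 8
  H: 17
  Br: 1
Molecular formula: C8H17Br.
  M = 8(12.011) + 17(1.008) + 79.904
    = 96.088 + 17.136 + 79.904 = 193.128

193.13 g/mol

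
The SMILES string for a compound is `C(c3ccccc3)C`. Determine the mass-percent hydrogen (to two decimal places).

9.49%

Atom tally by fragment:
  C6H5CH2 → C:7 H:7
  CH3 → C:1 H:3
Element totals:
  C: 8
  H: 10
Molecular formula: C8H10.
Molar mass = 106.168 g/mol.
Mass from H: 10 × 1.008 = 10.080 g/mol.
%H = 10.080 / 106.168 × 100 = 9.49%.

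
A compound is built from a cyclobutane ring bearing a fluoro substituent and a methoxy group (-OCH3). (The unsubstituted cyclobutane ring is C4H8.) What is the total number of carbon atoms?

5

Atom tally by fragment:
  cyclobutane ring core → C:4 H:8
  (− 2 ring H displaced by substituents)
  + F → F:1
  + OCH3 → C:1 H:3 O:1
Element totals:
  C: 5
  H: 9
  F: 1
  O: 1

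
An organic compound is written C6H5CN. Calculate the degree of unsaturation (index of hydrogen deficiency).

Atom tally by fragment:
  benzene ring core → C:6 H:6
  (− 1 ring H displaced by substituents)
  + CN → C:1 N:1
Element totals:
  C: 7
  H: 5
  N: 1
Molecular formula: C7H5N.
DoU = (2C + 2 + N − H − X) / 2 = (2·7 + 2 + 1 − 5 − 0) / 2 = 6.

6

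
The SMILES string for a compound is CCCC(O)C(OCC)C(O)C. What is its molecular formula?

C9H20O3

Atom tally by fragment:
  CH3 → C:1 H:3
  CH2 → C:1 H:2
  CH2 → C:1 H:2
  CH(OH) → C:1 H:2 O:1
  CH(OC2H5) → C:3 H:6 O:1
  CH(OH) → C:1 H:2 O:1
  CH3 → C:1 H:3
Element totals:
  C: 9
  H: 20
  O: 3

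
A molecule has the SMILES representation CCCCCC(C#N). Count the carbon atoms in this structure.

7

Atom tally by fragment:
  CH3 → C:1 H:3
  CH2 → C:1 H:2
  CH2 → C:1 H:2
  CH2 → C:1 H:2
  CH2 → C:1 H:2
  CH2CN → C:2 H:2 N:1
Element totals:
  C: 7
  H: 13
  N: 1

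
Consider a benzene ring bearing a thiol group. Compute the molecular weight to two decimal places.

110.17 g/mol

Atom tally by fragment:
  benzene ring core → C:6 H:6
  (− 1 ring H displaced by substituents)
  + SH → S:1 H:1
Element totals:
  C: 6
  H: 6
  S: 1
Molecular formula: C6H6S.
  M = 6(12.011) + 6(1.008) + 32.06
    = 72.066 + 6.048 + 32.060 = 110.174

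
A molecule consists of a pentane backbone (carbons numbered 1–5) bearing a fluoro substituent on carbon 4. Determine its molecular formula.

C5H11F

Atom tally by fragment:
  CH3 → C:1 H:3
  CH2 → C:1 H:2
  CH2 → C:1 H:2
  CH(F) → C:1 H:1 F:1
  CH3 → C:1 H:3
Element totals:
  C: 5
  H: 11
  F: 1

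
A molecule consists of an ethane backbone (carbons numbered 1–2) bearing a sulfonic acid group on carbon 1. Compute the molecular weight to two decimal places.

Atom tally by fragment:
  HO3SCH2 → C:1 H:3 S:1 O:3
  CH3 → C:1 H:3
Element totals:
  C: 2
  H: 6
  O: 3
  S: 1
Molecular formula: C2H6O3S.
  M = 2(12.011) + 6(1.008) + 3(15.999) + 32.06
    = 24.022 + 6.048 + 47.997 + 32.060 = 110.127

110.13 g/mol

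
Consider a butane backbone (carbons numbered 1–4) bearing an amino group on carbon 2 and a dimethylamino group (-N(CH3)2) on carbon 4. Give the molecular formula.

C6H16N2

Atom tally by fragment:
  CH3 → C:1 H:3
  CH(NH2) → C:1 H:3 N:1
  CH2 → C:1 H:2
  CH2N(CH3)2 → C:3 H:8 N:1
Element totals:
  C: 6
  H: 16
  N: 2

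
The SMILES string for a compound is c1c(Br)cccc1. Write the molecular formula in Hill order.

C6H5Br

Atom tally by fragment:
  benzene ring core → C:6 H:6
  (− 1 ring H displaced by substituents)
  + Br → Br:1
Element totals:
  C: 6
  H: 5
  Br: 1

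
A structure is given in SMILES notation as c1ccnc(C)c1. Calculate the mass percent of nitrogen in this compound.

15.04%

Atom tally by fragment:
  pyridine ring core → C:5 H:5 N:1
  (− 1 ring H displaced by substituents)
  + CH3 → C:1 H:3
Element totals:
  C: 6
  H: 7
  N: 1
Molecular formula: C6H7N.
Molar mass = 93.129 g/mol.
Mass from N: 1 × 14.007 = 14.007 g/mol.
%N = 14.007 / 93.129 × 100 = 15.04%.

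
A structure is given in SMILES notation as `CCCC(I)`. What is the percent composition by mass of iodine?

68.96%

Atom tally by fragment:
  CH3 → C:1 H:3
  CH2 → C:1 H:2
  CH2 → C:1 H:2
  CH2I → C:1 H:2 I:1
Element totals:
  C: 4
  H: 9
  I: 1
Molecular formula: C4H9I.
Molar mass = 184.020 g/mol.
Mass from I: 1 × 126.904 = 126.904 g/mol.
%I = 126.904 / 184.020 × 100 = 68.96%.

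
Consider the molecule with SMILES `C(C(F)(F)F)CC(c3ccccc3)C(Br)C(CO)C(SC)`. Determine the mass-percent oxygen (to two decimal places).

4.15%

Atom tally by fragment:
  F3CCH2 → C:2 H:2 F:3
  CH2 → C:1 H:2
  CH(C6H5) → C:7 H:6
  CH(Br) → C:1 H:1 Br:1
  CH(CH2OH) → C:2 H:4 O:1
  CH2SCH3 → C:2 H:5 S:1
Element totals:
  C: 15
  H: 20
  Br: 1
  F: 3
  O: 1
  S: 1
Molecular formula: C15H20BrF3OS.
Molar mass = 385.282 g/mol.
Mass from O: 1 × 15.999 = 15.999 g/mol.
%O = 15.999 / 385.282 × 100 = 4.15%.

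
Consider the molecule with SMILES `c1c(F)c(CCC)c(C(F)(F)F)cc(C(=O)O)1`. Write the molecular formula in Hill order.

Atom tally by fragment:
  benzene ring core → C:6 H:6
  (− 4 ring H displaced by substituents)
  + F → F:1
  + CH2CH2CH3 → C:3 H:7
  + CF3 → C:1 F:3
  + COOH → C:1 H:1 O:2
Element totals:
  C: 11
  H: 10
  F: 4
  O: 2

C11H10F4O2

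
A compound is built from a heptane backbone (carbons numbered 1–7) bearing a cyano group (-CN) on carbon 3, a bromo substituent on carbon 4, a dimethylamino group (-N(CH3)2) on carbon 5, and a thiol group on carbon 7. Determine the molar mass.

Atom tally by fragment:
  CH3 → C:1 H:3
  CH2 → C:1 H:2
  CH(CN) → C:2 H:1 N:1
  CH(Br) → C:1 H:1 Br:1
  CH(N(CH3)2) → C:3 H:7 N:1
  CH2 → C:1 H:2
  CH2SH → C:1 H:3 S:1
Element totals:
  C: 10
  H: 19
  Br: 1
  N: 2
  S: 1
Molecular formula: C10H19BrN2S.
  M = 10(12.011) + 19(1.008) + 79.904 + 2(14.007) + 32.06
    = 120.110 + 19.152 + 79.904 + 28.014 + 32.060 = 279.240

279.24 g/mol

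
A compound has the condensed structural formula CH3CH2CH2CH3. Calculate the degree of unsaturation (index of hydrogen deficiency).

Atom tally by fragment:
  CH3 → C:1 H:3
  CH2 → C:1 H:2
  CH2 → C:1 H:2
  CH3 → C:1 H:3
Element totals:
  C: 4
  H: 10
Molecular formula: C4H10.
DoU = (2C + 2 + N − H − X) / 2 = (2·4 + 2 + 0 − 10 − 0) / 2 = 0.

0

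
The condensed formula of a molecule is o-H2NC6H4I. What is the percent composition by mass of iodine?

57.94%

Element totals:
  C: 6
  H: 6
  I: 1
  N: 1
Molecular formula: C6H6IN.
Molar mass = 219.025 g/mol.
Mass from I: 1 × 126.904 = 126.904 g/mol.
%I = 126.904 / 219.025 × 100 = 57.94%.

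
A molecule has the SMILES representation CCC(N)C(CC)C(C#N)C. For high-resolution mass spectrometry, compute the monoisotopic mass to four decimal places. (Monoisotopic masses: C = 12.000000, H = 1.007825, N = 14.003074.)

154.1470

Atom tally by fragment:
  CH3 → C:1 H:3
  CH2 → C:1 H:2
  CH(NH2) → C:1 H:3 N:1
  CH(C2H5) → C:3 H:6
  CH(CN) → C:2 H:1 N:1
  CH3 → C:1 H:3
Element totals:
  C: 9
  H: 18
  N: 2
Molecular formula: C9H18N2.
  M = 9(12.0) + 18(1.007825) + 2(14.003074)
    = 108.000000 + 18.140850 + 28.006148 = 154.146998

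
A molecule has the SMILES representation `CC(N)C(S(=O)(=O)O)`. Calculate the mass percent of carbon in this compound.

25.89%

Atom tally by fragment:
  CH3 → C:1 H:3
  CH(NH2) → C:1 H:3 N:1
  CH2SO3H → C:1 H:3 S:1 O:3
Element totals:
  C: 3
  H: 9
  N: 1
  O: 3
  S: 1
Molecular formula: C3H9NO3S.
Molar mass = 139.169 g/mol.
Mass from C: 3 × 12.011 = 36.033 g/mol.
%C = 36.033 / 139.169 × 100 = 25.89%.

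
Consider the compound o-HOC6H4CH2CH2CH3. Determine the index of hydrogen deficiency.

4

Element totals:
  C: 9
  H: 12
  O: 1
Molecular formula: C9H12O.
DoU = (2C + 2 + N − H − X) / 2 = (2·9 + 2 + 0 − 12 − 0) / 2 = 4.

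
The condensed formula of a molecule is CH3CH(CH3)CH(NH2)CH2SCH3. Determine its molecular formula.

C6H15NS

Element totals:
  C: 6
  H: 15
  N: 1
  S: 1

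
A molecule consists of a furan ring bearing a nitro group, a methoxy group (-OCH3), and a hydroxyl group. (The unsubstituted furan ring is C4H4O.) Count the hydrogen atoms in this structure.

Atom tally by fragment:
  furan ring core → C:4 H:4 O:1
  (− 3 ring H displaced by substituents)
  + NO2 → N:1 O:2
  + OCH3 → C:1 H:3 O:1
  + OH → O:1 H:1
Element totals:
  C: 5
  H: 5
  N: 1
  O: 5

5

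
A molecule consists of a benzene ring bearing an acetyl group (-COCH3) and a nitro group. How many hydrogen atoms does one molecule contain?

Atom tally by fragment:
  benzene ring core → C:6 H:6
  (− 2 ring H displaced by substituents)
  + COCH3 → C:2 H:3 O:1
  + NO2 → N:1 O:2
Element totals:
  C: 8
  H: 7
  N: 1
  O: 3

7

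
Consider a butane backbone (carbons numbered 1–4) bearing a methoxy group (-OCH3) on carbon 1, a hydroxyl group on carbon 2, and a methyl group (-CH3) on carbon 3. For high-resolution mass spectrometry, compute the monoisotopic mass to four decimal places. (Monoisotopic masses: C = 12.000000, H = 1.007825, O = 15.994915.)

118.0994

Atom tally by fragment:
  CH3OCH2 → C:2 H:5 O:1
  CH(OH) → C:1 H:2 O:1
  CH(CH3) → C:2 H:4
  CH3 → C:1 H:3
Element totals:
  C: 6
  H: 14
  O: 2
Molecular formula: C6H14O2.
  M = 6(12.0) + 14(1.007825) + 2(15.994915)
    = 72.000000 + 14.109550 + 31.989830 = 118.099380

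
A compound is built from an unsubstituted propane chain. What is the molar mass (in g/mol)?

Atom tally by fragment:
  CH3 → C:1 H:3
  CH2 → C:1 H:2
  CH3 → C:1 H:3
Element totals:
  C: 3
  H: 8
Molecular formula: C3H8.
  M = 3(12.011) + 8(1.008)
    = 36.033 + 8.064 = 44.097

44.10 g/mol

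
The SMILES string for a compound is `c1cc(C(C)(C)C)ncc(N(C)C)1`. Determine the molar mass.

178.28 g/mol

Atom tally by fragment:
  pyridine ring core → C:5 H:5 N:1
  (− 2 ring H displaced by substituents)
  + C(CH3)3 → C:4 H:9
  + N(CH3)2 → N:1 C:2 H:6
Element totals:
  C: 11
  H: 18
  N: 2
Molecular formula: C11H18N2.
  M = 11(12.011) + 18(1.008) + 2(14.007)
    = 132.121 + 18.144 + 28.014 = 178.279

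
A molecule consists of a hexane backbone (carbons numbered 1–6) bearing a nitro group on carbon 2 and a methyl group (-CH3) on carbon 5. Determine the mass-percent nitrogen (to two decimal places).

Atom tally by fragment:
  CH3 → C:1 H:3
  CH(NO2) → C:1 H:1 N:1 O:2
  CH2 → C:1 H:2
  CH2 → C:1 H:2
  CH(CH3) → C:2 H:4
  CH3 → C:1 H:3
Element totals:
  C: 7
  H: 15
  N: 1
  O: 2
Molecular formula: C7H15NO2.
Molar mass = 145.202 g/mol.
Mass from N: 1 × 14.007 = 14.007 g/mol.
%N = 14.007 / 145.202 × 100 = 9.65%.

9.65%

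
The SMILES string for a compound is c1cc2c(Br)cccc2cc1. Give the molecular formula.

Atom tally by fragment:
  naphthalene ring system core → C:10 H:8
  (− 1 ring H displaced by substituents)
  + Br → Br:1
Element totals:
  C: 10
  H: 7
  Br: 1

C10H7Br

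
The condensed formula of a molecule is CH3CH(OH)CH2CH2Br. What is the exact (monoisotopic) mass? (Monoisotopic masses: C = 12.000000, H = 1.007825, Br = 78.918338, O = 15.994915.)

Atom tally by fragment:
  CH3 → C:1 H:3
  CH(OH) → C:1 H:2 O:1
  CH2 → C:1 H:2
  CH2Br → C:1 H:2 Br:1
Element totals:
  C: 4
  H: 9
  Br: 1
  O: 1
Molecular formula: C4H9BrO.
  M = 4(12.0) + 9(1.007825) + 78.918338 + 15.994915
    = 48.000000 + 9.070425 + 78.918338 + 15.994915 = 151.983678

151.9837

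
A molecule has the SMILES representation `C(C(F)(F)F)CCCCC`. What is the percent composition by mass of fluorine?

Atom tally by fragment:
  F3CCH2 → C:2 H:2 F:3
  CH2 → C:1 H:2
  CH2 → C:1 H:2
  CH2 → C:1 H:2
  CH2 → C:1 H:2
  CH3 → C:1 H:3
Element totals:
  C: 7
  H: 13
  F: 3
Molecular formula: C7H13F3.
Molar mass = 154.175 g/mol.
Mass from F: 3 × 18.998 = 56.994 g/mol.
%F = 56.994 / 154.175 × 100 = 36.97%.

36.97%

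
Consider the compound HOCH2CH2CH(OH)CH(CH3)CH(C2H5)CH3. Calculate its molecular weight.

Atom tally by fragment:
  HOCH2 → C:1 H:3 O:1
  CH2 → C:1 H:2
  CH(OH) → C:1 H:2 O:1
  CH(CH3) → C:2 H:4
  CH(C2H5) → C:3 H:6
  CH3 → C:1 H:3
Element totals:
  C: 9
  H: 20
  O: 2
Molecular formula: C9H20O2.
  M = 9(12.011) + 20(1.008) + 2(15.999)
    = 108.099 + 20.160 + 31.998 = 160.257

160.26 g/mol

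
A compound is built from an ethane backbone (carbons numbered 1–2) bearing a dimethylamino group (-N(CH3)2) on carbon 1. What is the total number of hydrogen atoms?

11

Atom tally by fragment:
  (CH3)2NCH2 → C:3 H:8 N:1
  CH3 → C:1 H:3
Element totals:
  C: 4
  H: 11
  N: 1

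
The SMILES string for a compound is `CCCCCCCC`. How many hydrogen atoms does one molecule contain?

Atom tally by fragment:
  CH3 → C:1 H:3
  CH2 → C:1 H:2
  CH2 → C:1 H:2
  CH2 → C:1 H:2
  CH2 → C:1 H:2
  CH2 → C:1 H:2
  CH2 → C:1 H:2
  CH3 → C:1 H:3
Element totals:
  C: 8
  H: 18

18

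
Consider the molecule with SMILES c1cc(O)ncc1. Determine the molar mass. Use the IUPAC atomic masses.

95.10 g/mol

Atom tally by fragment:
  pyridine ring core → C:5 H:5 N:1
  (− 1 ring H displaced by substituents)
  + OH → O:1 H:1
Element totals:
  C: 5
  H: 5
  N: 1
  O: 1
Molecular formula: C5H5NO.
  M = 5(12.011) + 5(1.008) + 14.007 + 15.999
    = 60.055 + 5.040 + 14.007 + 15.999 = 95.101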